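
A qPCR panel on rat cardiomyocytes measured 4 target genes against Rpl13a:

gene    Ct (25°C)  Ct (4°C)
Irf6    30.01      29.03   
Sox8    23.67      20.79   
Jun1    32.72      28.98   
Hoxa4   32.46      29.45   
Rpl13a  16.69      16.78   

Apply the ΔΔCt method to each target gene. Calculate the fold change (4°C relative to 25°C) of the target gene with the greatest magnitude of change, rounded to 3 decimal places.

14.221

Irf6: ΔΔCt = (29.03−16.78) − (30.01−16.69) = 12.25 − 13.32 = -1.07; fold change = 2^1.07 = 2.099
Sox8: ΔΔCt = (20.79−16.78) − (23.67−16.69) = 4.01 − 6.98 = -2.97; fold change = 2^2.97 = 7.835
Jun1: ΔΔCt = (28.98−16.78) − (32.72−16.69) = 12.20 − 16.03 = -3.83; fold change = 2^3.83 = 14.221
Hoxa4: ΔΔCt = (29.45−16.78) − (32.46−16.69) = 12.67 − 15.77 = -3.10; fold change = 2^3.10 = 8.574
Jun1 has the largest |ΔΔCt| = 3.83.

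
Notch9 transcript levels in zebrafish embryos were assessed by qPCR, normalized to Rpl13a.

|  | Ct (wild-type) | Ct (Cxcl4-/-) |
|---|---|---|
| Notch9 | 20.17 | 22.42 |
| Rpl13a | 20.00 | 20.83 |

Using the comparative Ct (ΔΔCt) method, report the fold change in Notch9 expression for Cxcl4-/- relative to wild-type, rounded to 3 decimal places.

0.374

ΔCt(wild-type) = 20.170 − 20.000 = 0.170
ΔCt(Cxcl4-/-) = 22.420 − 20.830 = 1.590
ΔΔCt = 1.590 − 0.170 = 1.420
Fold change = 2^(−1.420) = 0.3737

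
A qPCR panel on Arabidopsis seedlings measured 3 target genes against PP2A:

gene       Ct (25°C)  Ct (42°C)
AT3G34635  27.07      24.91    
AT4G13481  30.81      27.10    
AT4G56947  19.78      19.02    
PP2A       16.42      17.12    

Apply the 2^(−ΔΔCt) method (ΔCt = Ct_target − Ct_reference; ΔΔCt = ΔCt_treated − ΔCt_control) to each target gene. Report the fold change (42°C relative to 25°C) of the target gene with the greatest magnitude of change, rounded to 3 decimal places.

21.259

AT3G34635: ΔΔCt = (24.91−17.12) − (27.07−16.42) = 7.79 − 10.65 = -2.86; fold change = 2^2.86 = 7.260
AT4G13481: ΔΔCt = (27.10−17.12) − (30.81−16.42) = 9.98 − 14.39 = -4.41; fold change = 2^4.41 = 21.259
AT4G56947: ΔΔCt = (19.02−17.12) − (19.78−16.42) = 1.90 − 3.36 = -1.46; fold change = 2^1.46 = 2.751
AT4G13481 has the largest |ΔΔCt| = 4.41.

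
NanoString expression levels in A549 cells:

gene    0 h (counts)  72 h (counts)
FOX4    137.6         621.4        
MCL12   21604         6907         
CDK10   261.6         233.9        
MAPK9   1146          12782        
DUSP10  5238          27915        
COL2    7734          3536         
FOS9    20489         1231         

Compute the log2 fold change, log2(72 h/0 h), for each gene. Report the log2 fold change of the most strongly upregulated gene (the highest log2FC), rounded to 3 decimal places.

log2(621.4/137.6) = 2.175  (FOX4)
log2(6907/21604) = -1.645  (MCL12)
log2(233.9/261.6) = -0.161  (CDK10)
log2(12782/1146) = 3.479  (MAPK9)
log2(27915/5238) = 2.414  (DUSP10)
log2(3536/7734) = -1.129  (COL2)
log2(1231/20489) = -4.057  (FOS9)
MAPK9 is most strongly upregulated.

3.479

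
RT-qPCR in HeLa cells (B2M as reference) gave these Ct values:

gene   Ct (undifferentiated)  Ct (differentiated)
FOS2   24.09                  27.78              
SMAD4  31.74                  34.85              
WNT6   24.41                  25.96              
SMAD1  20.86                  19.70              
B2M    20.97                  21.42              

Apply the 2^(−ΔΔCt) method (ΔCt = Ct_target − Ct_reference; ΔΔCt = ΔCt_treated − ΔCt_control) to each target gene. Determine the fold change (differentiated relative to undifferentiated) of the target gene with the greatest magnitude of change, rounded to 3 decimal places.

0.106

FOS2: ΔΔCt = (27.78−21.42) − (24.09−20.97) = 6.36 − 3.12 = 3.24; fold change = 2^-3.24 = 0.106
SMAD4: ΔΔCt = (34.85−21.42) − (31.74−20.97) = 13.43 − 10.77 = 2.66; fold change = 2^-2.66 = 0.158
WNT6: ΔΔCt = (25.96−21.42) − (24.41−20.97) = 4.54 − 3.44 = 1.10; fold change = 2^-1.10 = 0.467
SMAD1: ΔΔCt = (19.70−21.42) − (20.86−20.97) = -1.72 − (-0.11) = -1.61; fold change = 2^1.61 = 3.053
FOS2 has the largest |ΔΔCt| = 3.24.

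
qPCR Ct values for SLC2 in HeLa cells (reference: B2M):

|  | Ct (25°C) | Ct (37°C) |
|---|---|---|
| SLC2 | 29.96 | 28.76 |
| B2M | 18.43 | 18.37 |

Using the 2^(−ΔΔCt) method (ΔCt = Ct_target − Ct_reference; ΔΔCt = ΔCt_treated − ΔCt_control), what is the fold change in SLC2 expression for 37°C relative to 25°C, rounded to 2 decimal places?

2.20

ΔCt(25°C) = 29.960 − 18.430 = 11.530
ΔCt(37°C) = 28.760 − 18.370 = 10.390
ΔΔCt = 10.390 − 11.530 = -1.140
Fold change = 2^(−(-1.140)) = 2^1.140 = 2.204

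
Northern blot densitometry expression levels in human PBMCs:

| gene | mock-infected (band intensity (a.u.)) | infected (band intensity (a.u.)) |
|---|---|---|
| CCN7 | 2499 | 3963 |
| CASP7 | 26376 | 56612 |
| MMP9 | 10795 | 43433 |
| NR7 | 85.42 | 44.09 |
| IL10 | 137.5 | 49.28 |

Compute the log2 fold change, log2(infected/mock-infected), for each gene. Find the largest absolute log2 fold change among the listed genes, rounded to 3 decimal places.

log2(3963/2499) = 0.665  (CCN7)
log2(56612/26376) = 1.102  (CASP7)
log2(43433/10795) = 2.008  (MMP9)
log2(44.09/85.42) = -0.954  (NR7)
log2(49.28/137.5) = -1.480  (IL10)
The largest magnitude belongs to MMP9.

2.008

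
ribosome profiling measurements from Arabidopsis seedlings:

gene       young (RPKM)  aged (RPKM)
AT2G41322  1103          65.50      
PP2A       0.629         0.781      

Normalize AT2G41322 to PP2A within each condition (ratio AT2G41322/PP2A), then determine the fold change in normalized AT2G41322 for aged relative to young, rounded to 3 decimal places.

AT2G41322/PP2A (young) = 1103 / 0.629 = 1753.6
AT2G41322/PP2A (aged) = 65.50 / 0.781 = 83.867
Fold change = 83.867 / 1753.6 = 0.0478

0.048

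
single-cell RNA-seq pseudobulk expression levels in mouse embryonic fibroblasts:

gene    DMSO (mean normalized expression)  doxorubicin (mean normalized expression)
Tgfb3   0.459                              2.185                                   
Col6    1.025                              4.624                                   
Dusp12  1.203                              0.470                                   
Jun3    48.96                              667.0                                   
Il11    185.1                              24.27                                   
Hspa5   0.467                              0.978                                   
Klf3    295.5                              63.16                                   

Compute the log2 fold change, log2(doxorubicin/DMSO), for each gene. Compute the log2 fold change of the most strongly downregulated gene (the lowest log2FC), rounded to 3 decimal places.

-2.931

log2(2.185/0.459) = 2.251  (Tgfb3)
log2(4.624/1.025) = 2.174  (Col6)
log2(0.470/1.203) = -1.356  (Dusp12)
log2(667.0/48.96) = 3.768  (Jun3)
log2(24.27/185.1) = -2.931  (Il11)
log2(0.978/0.467) = 1.066  (Hspa5)
log2(63.16/295.5) = -2.226  (Klf3)
Il11 is most strongly downregulated.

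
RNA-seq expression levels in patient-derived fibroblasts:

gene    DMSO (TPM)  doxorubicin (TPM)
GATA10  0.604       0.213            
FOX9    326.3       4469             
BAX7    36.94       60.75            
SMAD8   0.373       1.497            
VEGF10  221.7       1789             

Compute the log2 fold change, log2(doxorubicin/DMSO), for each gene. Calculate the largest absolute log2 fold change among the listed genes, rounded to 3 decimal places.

log2(0.213/0.604) = -1.504  (GATA10)
log2(4469/326.3) = 3.776  (FOX9)
log2(60.75/36.94) = 0.718  (BAX7)
log2(1.497/0.373) = 2.005  (SMAD8)
log2(1789/221.7) = 3.012  (VEGF10)
The largest magnitude belongs to FOX9.

3.776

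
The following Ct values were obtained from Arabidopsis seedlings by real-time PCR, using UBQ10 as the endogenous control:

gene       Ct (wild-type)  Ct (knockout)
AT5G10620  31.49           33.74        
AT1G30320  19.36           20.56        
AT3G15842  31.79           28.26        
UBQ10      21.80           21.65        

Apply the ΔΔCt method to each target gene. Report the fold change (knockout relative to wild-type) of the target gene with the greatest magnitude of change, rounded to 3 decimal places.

10.411

AT5G10620: ΔΔCt = (33.74−21.65) − (31.49−21.80) = 12.09 − 9.69 = 2.40; fold change = 2^-2.40 = 0.189
AT1G30320: ΔΔCt = (20.56−21.65) − (19.36−21.80) = -1.09 − (-2.44) = 1.35; fold change = 2^-1.35 = 0.392
AT3G15842: ΔΔCt = (28.26−21.65) − (31.79−21.80) = 6.61 − 9.99 = -3.38; fold change = 2^3.38 = 10.411
AT3G15842 has the largest |ΔΔCt| = 3.38.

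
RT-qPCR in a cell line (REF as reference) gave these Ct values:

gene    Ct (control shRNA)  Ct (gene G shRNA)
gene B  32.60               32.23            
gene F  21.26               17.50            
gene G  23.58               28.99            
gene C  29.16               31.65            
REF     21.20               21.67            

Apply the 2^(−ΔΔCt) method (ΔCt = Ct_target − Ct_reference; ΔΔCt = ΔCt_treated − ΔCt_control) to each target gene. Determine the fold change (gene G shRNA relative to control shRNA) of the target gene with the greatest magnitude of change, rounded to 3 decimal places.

gene B: ΔΔCt = (32.23−21.67) − (32.60−21.20) = 10.56 − 11.40 = -0.84; fold change = 2^0.84 = 1.790
gene F: ΔΔCt = (17.50−21.67) − (21.26−21.20) = -4.17 − 0.06 = -4.23; fold change = 2^4.23 = 18.765
gene G: ΔΔCt = (28.99−21.67) − (23.58−21.20) = 7.32 − 2.38 = 4.94; fold change = 2^-4.94 = 0.033
gene C: ΔΔCt = (31.65−21.67) − (29.16−21.20) = 9.98 − 7.96 = 2.02; fold change = 2^-2.02 = 0.247
gene G has the largest |ΔΔCt| = 4.94.

0.033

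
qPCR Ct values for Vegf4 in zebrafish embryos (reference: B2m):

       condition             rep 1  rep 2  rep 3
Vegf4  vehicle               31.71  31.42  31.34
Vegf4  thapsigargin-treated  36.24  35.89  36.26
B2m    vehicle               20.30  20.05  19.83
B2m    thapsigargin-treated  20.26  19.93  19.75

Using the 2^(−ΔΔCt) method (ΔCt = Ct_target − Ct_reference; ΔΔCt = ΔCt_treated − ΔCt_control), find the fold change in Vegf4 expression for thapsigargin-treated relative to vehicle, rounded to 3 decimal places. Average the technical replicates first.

Mean Ct: Vegf4 vehicle 31.490; Vegf4 thapsigargin-treated 36.130; B2m vehicle 20.060; B2m thapsigargin-treated 19.980
ΔCt(vehicle) = 31.490 − 20.060 = 11.430
ΔCt(thapsigargin-treated) = 36.130 − 19.980 = 16.150
ΔΔCt = 16.150 − 11.430 = 4.720
Fold change = 2^(−4.720) = 0.0379

0.038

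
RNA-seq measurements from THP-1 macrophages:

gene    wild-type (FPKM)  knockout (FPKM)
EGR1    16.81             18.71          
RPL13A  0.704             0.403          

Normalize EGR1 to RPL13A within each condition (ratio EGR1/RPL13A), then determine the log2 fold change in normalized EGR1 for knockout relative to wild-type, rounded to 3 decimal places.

0.959

EGR1/RPL13A (wild-type) = 16.81 / 0.704 = 23.878
EGR1/RPL13A (knockout) = 18.71 / 0.403 = 46.427
Fold change = 46.427 / 23.878 = 1.9443
log2(1.9443) = 0.9593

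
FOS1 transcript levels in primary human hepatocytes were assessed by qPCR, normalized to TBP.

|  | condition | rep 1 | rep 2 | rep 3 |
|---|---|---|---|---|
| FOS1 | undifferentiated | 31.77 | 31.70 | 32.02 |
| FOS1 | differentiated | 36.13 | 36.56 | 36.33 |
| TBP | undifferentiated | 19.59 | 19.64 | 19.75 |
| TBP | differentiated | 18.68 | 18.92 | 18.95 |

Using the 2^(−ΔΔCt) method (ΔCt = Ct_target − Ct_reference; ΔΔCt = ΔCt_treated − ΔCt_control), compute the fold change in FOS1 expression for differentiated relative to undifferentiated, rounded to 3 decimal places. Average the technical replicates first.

Mean Ct: FOS1 undifferentiated 31.830; FOS1 differentiated 36.340; TBP undifferentiated 19.660; TBP differentiated 18.850
ΔCt(undifferentiated) = 31.830 − 19.660 = 12.170
ΔCt(differentiated) = 36.340 − 18.850 = 17.490
ΔΔCt = 17.490 − 12.170 = 5.320
Fold change = 2^(−5.320) = 0.0250

0.025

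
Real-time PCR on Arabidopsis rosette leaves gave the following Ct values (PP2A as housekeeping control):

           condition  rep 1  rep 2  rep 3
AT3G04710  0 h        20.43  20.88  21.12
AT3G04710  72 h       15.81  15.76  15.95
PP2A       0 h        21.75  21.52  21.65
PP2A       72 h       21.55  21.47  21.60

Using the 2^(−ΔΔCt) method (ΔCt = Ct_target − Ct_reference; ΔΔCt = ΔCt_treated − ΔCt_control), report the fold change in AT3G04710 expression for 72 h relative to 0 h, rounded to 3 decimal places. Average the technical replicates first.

Mean Ct: AT3G04710 0 h 20.810; AT3G04710 72 h 15.840; PP2A 0 h 21.640; PP2A 72 h 21.540
ΔCt(0 h) = 20.810 − 21.640 = -0.830
ΔCt(72 h) = 15.840 − 21.540 = -5.700
ΔΔCt = -5.700 − (-0.830) = -4.870
Fold change = 2^(−(-4.870)) = 2^4.870 = 29.2426

29.243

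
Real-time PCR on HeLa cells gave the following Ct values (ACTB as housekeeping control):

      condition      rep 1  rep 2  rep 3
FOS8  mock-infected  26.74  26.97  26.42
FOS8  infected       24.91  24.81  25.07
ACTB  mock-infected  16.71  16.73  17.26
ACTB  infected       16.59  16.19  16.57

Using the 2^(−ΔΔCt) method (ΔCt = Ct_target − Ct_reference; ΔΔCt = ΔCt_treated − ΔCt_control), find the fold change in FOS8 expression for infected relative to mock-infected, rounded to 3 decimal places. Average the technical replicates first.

Mean Ct: FOS8 mock-infected 26.710; FOS8 infected 24.930; ACTB mock-infected 16.900; ACTB infected 16.450
ΔCt(mock-infected) = 26.710 − 16.900 = 9.810
ΔCt(infected) = 24.930 − 16.450 = 8.480
ΔΔCt = 8.480 − 9.810 = -1.330
Fold change = 2^(−(-1.330)) = 2^1.330 = 2.5140

2.514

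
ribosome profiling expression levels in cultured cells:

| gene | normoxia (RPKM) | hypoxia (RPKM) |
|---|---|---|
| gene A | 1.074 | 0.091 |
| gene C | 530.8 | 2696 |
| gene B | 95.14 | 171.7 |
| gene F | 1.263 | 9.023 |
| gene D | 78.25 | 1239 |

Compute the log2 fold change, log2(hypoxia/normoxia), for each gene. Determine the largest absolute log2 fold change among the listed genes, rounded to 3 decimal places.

log2(0.091/1.074) = -3.561  (gene A)
log2(2696/530.8) = 2.345  (gene C)
log2(171.7/95.14) = 0.852  (gene B)
log2(9.023/1.263) = 2.837  (gene F)
log2(1239/78.25) = 3.985  (gene D)
The largest magnitude belongs to gene D.

3.985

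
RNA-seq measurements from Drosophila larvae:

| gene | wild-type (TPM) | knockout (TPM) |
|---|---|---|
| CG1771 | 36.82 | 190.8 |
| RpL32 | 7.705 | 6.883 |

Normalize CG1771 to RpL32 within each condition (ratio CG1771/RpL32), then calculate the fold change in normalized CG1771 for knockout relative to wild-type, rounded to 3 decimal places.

CG1771/RpL32 (wild-type) = 36.82 / 7.705 = 4.7787
CG1771/RpL32 (knockout) = 190.8 / 6.883 = 27.72
Fold change = 27.72 / 4.7787 = 5.8008

5.801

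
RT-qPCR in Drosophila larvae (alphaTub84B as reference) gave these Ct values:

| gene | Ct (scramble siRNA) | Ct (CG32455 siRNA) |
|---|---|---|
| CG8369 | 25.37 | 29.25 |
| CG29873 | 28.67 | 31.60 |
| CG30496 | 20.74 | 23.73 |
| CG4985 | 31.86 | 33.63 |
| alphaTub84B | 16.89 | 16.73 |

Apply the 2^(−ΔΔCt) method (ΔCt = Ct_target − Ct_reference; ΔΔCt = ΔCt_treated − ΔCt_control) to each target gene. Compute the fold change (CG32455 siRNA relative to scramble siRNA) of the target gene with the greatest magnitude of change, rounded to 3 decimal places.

CG8369: ΔΔCt = (29.25−16.73) − (25.37−16.89) = 12.52 − 8.48 = 4.04; fold change = 2^-4.04 = 0.061
CG29873: ΔΔCt = (31.60−16.73) − (28.67−16.89) = 14.87 − 11.78 = 3.09; fold change = 2^-3.09 = 0.117
CG30496: ΔΔCt = (23.73−16.73) − (20.74−16.89) = 7.00 − 3.85 = 3.15; fold change = 2^-3.15 = 0.113
CG4985: ΔΔCt = (33.63−16.73) − (31.86−16.89) = 16.90 − 14.97 = 1.93; fold change = 2^-1.93 = 0.262
CG8369 has the largest |ΔΔCt| = 4.04.

0.061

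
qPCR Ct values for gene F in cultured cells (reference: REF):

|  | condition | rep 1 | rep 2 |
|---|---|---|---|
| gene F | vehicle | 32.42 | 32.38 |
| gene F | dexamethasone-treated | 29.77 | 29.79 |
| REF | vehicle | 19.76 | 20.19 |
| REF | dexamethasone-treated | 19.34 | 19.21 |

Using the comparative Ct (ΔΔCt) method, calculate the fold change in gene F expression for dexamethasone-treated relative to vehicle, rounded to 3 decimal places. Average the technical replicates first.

3.784

Mean Ct: gene F vehicle 32.400; gene F dexamethasone-treated 29.780; REF vehicle 19.975; REF dexamethasone-treated 19.275
ΔCt(vehicle) = 32.400 − 19.975 = 12.425
ΔCt(dexamethasone-treated) = 29.780 − 19.275 = 10.505
ΔΔCt = 10.505 − 12.425 = -1.920
Fold change = 2^(−(-1.920)) = 2^1.920 = 3.7842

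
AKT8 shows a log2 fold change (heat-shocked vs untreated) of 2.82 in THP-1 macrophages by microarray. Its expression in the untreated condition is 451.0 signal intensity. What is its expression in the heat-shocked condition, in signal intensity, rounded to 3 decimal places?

Fold change = 2^(2.82) = 7.0616
heat-shocked expression = 451.0 × 7.0616 = 3184.792

3184.792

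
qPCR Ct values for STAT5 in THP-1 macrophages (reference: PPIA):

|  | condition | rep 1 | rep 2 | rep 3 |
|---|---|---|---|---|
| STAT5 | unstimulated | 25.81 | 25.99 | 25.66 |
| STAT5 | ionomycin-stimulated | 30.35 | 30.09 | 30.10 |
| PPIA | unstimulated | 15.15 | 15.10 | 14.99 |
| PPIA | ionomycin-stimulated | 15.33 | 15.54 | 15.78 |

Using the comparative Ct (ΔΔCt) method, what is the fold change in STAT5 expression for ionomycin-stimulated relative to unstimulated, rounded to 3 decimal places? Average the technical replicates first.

Mean Ct: STAT5 unstimulated 25.820; STAT5 ionomycin-stimulated 30.180; PPIA unstimulated 15.080; PPIA ionomycin-stimulated 15.550
ΔCt(unstimulated) = 25.820 − 15.080 = 10.740
ΔCt(ionomycin-stimulated) = 30.180 − 15.550 = 14.630
ΔΔCt = 14.630 − 10.740 = 3.890
Fold change = 2^(−3.890) = 0.0675

0.067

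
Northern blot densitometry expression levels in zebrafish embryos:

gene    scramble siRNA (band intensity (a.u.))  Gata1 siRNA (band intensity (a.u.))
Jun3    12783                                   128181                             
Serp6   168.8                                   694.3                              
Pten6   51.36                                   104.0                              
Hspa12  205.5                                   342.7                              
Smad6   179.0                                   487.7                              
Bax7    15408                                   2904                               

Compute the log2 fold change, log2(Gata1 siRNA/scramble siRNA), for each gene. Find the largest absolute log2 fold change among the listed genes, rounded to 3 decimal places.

log2(128181/12783) = 3.326  (Jun3)
log2(694.3/168.8) = 2.040  (Serp6)
log2(104.0/51.36) = 1.018  (Pten6)
log2(342.7/205.5) = 0.738  (Hspa12)
log2(487.7/179.0) = 1.446  (Smad6)
log2(2904/15408) = -2.408  (Bax7)
The largest magnitude belongs to Jun3.

3.326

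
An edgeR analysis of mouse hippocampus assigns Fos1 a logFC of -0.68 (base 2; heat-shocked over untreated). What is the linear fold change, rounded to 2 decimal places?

0.62

Fold change = 2^(-0.68) = 0.624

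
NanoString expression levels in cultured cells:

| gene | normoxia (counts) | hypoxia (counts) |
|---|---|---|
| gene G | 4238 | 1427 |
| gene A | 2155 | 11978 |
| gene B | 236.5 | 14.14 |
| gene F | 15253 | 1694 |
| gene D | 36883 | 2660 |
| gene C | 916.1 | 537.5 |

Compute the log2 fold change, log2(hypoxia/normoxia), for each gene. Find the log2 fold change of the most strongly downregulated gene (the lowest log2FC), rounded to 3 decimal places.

log2(1427/4238) = -1.570  (gene G)
log2(11978/2155) = 2.475  (gene A)
log2(14.14/236.5) = -4.064  (gene B)
log2(1694/15253) = -3.171  (gene F)
log2(2660/36883) = -3.793  (gene D)
log2(537.5/916.1) = -0.769  (gene C)
gene B is most strongly downregulated.

-4.064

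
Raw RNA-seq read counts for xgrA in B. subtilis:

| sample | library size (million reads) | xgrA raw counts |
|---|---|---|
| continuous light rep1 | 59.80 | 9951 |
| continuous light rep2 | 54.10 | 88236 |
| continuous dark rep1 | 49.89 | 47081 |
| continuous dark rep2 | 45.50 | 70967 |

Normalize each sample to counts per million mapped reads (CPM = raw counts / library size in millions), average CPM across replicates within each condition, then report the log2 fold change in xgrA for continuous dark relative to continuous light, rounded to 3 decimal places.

0.478

CPM(continuous light rep1) = 9951 / 59.80 = 166.4047
CPM(continuous light rep2) = 88236 / 54.10 = 1630.9797
CPM(continuous dark rep1) = 47081 / 49.89 = 943.6961
CPM(continuous dark rep2) = 70967 / 45.50 = 1559.7143
mean CPM(continuous light) = 898.6922; mean CPM(continuous dark) = 1251.7052
Fold change = 1251.7052 / 898.6922 = 1.39281
log2(1.39281) = 0.4780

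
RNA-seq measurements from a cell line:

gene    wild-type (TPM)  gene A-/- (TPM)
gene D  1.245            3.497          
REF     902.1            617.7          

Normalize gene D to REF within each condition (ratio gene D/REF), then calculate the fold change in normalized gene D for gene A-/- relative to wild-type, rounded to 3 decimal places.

gene D/REF (wild-type) = 1.245 / 902.1 = 0.0013801
gene D/REF (gene A-/-) = 3.497 / 617.7 = 0.0056613
Fold change = 0.0056613 / 0.0013801 = 4.1021

4.102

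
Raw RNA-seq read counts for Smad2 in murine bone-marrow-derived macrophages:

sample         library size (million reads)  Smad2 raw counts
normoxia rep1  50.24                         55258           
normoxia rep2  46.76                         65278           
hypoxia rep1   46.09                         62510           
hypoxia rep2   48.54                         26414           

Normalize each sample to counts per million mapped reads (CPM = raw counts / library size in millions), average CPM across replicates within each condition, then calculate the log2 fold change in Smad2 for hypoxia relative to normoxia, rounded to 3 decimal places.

-0.393

CPM(normoxia rep1) = 55258 / 50.24 = 1099.8806
CPM(normoxia rep2) = 65278 / 46.76 = 1396.0222
CPM(hypoxia rep1) = 62510 / 46.09 = 1356.2595
CPM(hypoxia rep2) = 26414 / 48.54 = 544.1698
mean CPM(normoxia) = 1247.9514; mean CPM(hypoxia) = 950.2146
Fold change = 950.2146 / 1247.9514 = 0.76142
log2(0.76142) = -0.3932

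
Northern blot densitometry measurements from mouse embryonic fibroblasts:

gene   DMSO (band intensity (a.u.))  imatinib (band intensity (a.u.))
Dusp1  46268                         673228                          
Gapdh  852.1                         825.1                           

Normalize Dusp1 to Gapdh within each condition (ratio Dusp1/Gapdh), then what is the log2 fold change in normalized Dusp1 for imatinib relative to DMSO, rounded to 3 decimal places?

Dusp1/Gapdh (DMSO) = 46268 / 852.1 = 54.299
Dusp1/Gapdh (imatinib) = 673228 / 825.1 = 815.94
Fold change = 815.94 / 54.299 = 15.0268
log2(15.0268) = 3.9095

3.909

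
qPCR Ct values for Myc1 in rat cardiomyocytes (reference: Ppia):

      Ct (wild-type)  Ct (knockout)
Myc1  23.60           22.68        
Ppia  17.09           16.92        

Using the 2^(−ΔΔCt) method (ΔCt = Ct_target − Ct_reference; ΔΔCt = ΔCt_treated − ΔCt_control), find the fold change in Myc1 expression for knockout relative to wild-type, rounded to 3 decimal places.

ΔCt(wild-type) = 23.600 − 17.090 = 6.510
ΔCt(knockout) = 22.680 − 16.920 = 5.760
ΔΔCt = 5.760 − 6.510 = -0.750
Fold change = 2^(−(-0.750)) = 2^0.750 = 1.6818

1.682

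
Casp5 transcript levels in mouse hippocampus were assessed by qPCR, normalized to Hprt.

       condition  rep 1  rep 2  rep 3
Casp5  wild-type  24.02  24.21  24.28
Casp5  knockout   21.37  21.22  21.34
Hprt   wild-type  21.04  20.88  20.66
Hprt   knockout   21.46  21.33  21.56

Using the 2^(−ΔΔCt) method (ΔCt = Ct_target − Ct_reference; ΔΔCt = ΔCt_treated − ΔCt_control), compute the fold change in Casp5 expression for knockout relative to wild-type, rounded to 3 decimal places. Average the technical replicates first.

Mean Ct: Casp5 wild-type 24.170; Casp5 knockout 21.310; Hprt wild-type 20.860; Hprt knockout 21.450
ΔCt(wild-type) = 24.170 − 20.860 = 3.310
ΔCt(knockout) = 21.310 − 21.450 = -0.140
ΔΔCt = -0.140 − 3.310 = -3.450
Fold change = 2^(−(-3.450)) = 2^3.450 = 10.9283

10.928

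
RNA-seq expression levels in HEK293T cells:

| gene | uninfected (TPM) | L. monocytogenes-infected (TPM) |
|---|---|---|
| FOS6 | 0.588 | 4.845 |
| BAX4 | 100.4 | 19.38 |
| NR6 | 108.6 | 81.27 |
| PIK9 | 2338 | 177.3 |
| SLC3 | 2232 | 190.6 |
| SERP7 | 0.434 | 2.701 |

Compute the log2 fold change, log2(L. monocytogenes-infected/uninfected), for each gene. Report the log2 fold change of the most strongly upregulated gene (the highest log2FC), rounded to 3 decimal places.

3.043

log2(4.845/0.588) = 3.043  (FOS6)
log2(19.38/100.4) = -2.373  (BAX4)
log2(81.27/108.6) = -0.418  (NR6)
log2(177.3/2338) = -3.721  (PIK9)
log2(190.6/2232) = -3.550  (SLC3)
log2(2.701/0.434) = 2.638  (SERP7)
FOS6 is most strongly upregulated.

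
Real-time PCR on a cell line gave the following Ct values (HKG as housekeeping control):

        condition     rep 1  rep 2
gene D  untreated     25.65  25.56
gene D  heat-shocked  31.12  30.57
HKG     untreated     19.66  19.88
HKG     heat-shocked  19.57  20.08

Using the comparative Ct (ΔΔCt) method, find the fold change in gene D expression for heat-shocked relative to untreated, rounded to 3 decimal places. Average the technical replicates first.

Mean Ct: gene D untreated 25.605; gene D heat-shocked 30.845; HKG untreated 19.770; HKG heat-shocked 19.825
ΔCt(untreated) = 25.605 − 19.770 = 5.835
ΔCt(heat-shocked) = 30.845 − 19.825 = 11.020
ΔΔCt = 11.020 − 5.835 = 5.185
Fold change = 2^(−5.185) = 0.0275

0.027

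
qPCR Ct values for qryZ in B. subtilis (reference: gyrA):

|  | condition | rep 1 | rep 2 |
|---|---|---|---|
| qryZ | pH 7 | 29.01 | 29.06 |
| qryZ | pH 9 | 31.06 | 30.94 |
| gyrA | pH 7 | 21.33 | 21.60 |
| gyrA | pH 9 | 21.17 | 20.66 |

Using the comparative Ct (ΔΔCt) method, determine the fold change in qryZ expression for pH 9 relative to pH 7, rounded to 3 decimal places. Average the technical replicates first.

Mean Ct: qryZ pH 7 29.035; qryZ pH 9 31.000; gyrA pH 7 21.465; gyrA pH 9 20.915
ΔCt(pH 7) = 29.035 − 21.465 = 7.570
ΔCt(pH 9) = 31.000 − 20.915 = 10.085
ΔΔCt = 10.085 − 7.570 = 2.515
Fold change = 2^(−2.515) = 0.1749

0.175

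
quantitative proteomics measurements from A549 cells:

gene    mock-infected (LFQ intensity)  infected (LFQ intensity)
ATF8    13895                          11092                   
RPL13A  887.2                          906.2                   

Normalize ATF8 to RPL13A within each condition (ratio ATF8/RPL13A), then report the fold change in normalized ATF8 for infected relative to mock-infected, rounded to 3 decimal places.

ATF8/RPL13A (mock-infected) = 13895 / 887.2 = 15.662
ATF8/RPL13A (infected) = 11092 / 906.2 = 12.24
Fold change = 12.24 / 15.662 = 0.7815

0.782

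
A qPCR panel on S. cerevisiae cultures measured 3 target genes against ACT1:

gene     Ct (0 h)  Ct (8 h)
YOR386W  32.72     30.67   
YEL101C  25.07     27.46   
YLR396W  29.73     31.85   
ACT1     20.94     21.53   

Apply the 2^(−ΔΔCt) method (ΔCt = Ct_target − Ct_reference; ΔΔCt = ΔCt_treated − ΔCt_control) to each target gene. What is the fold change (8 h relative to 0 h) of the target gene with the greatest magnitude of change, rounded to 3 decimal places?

6.233

YOR386W: ΔΔCt = (30.67−21.53) − (32.72−20.94) = 9.14 − 11.78 = -2.64; fold change = 2^2.64 = 6.233
YEL101C: ΔΔCt = (27.46−21.53) − (25.07−20.94) = 5.93 − 4.13 = 1.80; fold change = 2^-1.80 = 0.287
YLR396W: ΔΔCt = (31.85−21.53) − (29.73−20.94) = 10.32 − 8.79 = 1.53; fold change = 2^-1.53 = 0.346
YOR386W has the largest |ΔΔCt| = 2.64.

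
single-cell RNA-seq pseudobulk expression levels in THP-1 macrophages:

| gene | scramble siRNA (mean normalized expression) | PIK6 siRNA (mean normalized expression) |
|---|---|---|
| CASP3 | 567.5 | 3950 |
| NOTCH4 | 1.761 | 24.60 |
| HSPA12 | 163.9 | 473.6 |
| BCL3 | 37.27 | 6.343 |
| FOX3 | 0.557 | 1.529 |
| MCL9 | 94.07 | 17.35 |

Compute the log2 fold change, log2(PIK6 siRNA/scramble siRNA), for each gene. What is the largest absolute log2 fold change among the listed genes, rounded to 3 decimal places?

3.804

log2(3950/567.5) = 2.799  (CASP3)
log2(24.60/1.761) = 3.804  (NOTCH4)
log2(473.6/163.9) = 1.531  (HSPA12)
log2(6.343/37.27) = -2.555  (BCL3)
log2(1.529/0.557) = 1.457  (FOX3)
log2(17.35/94.07) = -2.439  (MCL9)
The largest magnitude belongs to NOTCH4.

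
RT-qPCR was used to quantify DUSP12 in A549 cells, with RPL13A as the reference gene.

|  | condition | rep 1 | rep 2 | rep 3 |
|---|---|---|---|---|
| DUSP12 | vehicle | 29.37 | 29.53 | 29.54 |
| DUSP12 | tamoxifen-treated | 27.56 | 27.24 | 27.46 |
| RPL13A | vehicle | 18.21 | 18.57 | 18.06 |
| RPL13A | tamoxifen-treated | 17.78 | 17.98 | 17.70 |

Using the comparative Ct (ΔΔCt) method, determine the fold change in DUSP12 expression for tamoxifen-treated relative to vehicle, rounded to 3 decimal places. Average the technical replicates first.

Mean Ct: DUSP12 vehicle 29.480; DUSP12 tamoxifen-treated 27.420; RPL13A vehicle 18.280; RPL13A tamoxifen-treated 17.820
ΔCt(vehicle) = 29.480 − 18.280 = 11.200
ΔCt(tamoxifen-treated) = 27.420 − 17.820 = 9.600
ΔΔCt = 9.600 − 11.200 = -1.600
Fold change = 2^(−(-1.600)) = 2^1.600 = 3.0314

3.031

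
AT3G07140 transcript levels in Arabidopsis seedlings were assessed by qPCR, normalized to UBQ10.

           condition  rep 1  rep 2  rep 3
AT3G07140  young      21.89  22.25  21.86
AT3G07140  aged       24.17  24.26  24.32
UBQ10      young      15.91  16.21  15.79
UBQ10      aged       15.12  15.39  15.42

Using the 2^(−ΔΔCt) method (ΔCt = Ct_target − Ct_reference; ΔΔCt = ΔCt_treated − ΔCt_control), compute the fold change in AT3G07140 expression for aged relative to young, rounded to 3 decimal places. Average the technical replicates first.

0.133

Mean Ct: AT3G07140 young 22.000; AT3G07140 aged 24.250; UBQ10 young 15.970; UBQ10 aged 15.310
ΔCt(young) = 22.000 − 15.970 = 6.030
ΔCt(aged) = 24.250 − 15.310 = 8.940
ΔΔCt = 8.940 − 6.030 = 2.910
Fold change = 2^(−2.910) = 0.1330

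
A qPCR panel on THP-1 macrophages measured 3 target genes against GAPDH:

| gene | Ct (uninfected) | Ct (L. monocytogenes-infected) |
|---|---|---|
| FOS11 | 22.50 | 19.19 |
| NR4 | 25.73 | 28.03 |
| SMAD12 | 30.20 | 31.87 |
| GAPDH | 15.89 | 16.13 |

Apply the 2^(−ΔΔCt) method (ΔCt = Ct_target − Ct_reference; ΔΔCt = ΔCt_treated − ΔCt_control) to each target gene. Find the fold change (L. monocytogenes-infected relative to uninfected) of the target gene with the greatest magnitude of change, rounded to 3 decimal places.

11.713

FOS11: ΔΔCt = (19.19−16.13) − (22.50−15.89) = 3.06 − 6.61 = -3.55; fold change = 2^3.55 = 11.713
NR4: ΔΔCt = (28.03−16.13) − (25.73−15.89) = 11.90 − 9.84 = 2.06; fold change = 2^-2.06 = 0.240
SMAD12: ΔΔCt = (31.87−16.13) − (30.20−15.89) = 15.74 − 14.31 = 1.43; fold change = 2^-1.43 = 0.371
FOS11 has the largest |ΔΔCt| = 3.55.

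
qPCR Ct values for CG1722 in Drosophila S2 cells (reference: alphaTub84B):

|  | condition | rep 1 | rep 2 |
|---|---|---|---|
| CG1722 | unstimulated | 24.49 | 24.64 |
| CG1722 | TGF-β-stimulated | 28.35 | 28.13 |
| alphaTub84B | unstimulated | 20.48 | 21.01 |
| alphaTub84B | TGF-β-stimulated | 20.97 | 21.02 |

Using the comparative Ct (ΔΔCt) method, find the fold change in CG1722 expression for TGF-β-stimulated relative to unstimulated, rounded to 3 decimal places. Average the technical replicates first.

0.093

Mean Ct: CG1722 unstimulated 24.565; CG1722 TGF-β-stimulated 28.240; alphaTub84B unstimulated 20.745; alphaTub84B TGF-β-stimulated 20.995
ΔCt(unstimulated) = 24.565 − 20.745 = 3.820
ΔCt(TGF-β-stimulated) = 28.240 − 20.995 = 7.245
ΔΔCt = 7.245 − 3.820 = 3.425
Fold change = 2^(−3.425) = 0.0931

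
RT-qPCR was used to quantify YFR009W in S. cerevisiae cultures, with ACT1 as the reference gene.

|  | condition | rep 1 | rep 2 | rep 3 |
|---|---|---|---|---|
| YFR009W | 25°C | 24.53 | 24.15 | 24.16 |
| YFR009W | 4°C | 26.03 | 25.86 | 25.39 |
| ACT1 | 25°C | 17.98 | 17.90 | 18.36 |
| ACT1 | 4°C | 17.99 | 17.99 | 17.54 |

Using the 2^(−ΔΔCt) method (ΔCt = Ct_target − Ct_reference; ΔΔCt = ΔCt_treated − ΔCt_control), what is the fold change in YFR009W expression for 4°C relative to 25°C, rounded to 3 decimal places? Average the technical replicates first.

Mean Ct: YFR009W 25°C 24.280; YFR009W 4°C 25.760; ACT1 25°C 18.080; ACT1 4°C 17.840
ΔCt(25°C) = 24.280 − 18.080 = 6.200
ΔCt(4°C) = 25.760 − 17.840 = 7.920
ΔΔCt = 7.920 − 6.200 = 1.720
Fold change = 2^(−1.720) = 0.3035

0.304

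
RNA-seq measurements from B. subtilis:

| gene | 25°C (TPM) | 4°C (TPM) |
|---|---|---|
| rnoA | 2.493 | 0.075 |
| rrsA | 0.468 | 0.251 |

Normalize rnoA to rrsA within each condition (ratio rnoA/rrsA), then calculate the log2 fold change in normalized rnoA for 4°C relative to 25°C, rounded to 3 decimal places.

rnoA/rrsA (25°C) = 2.493 / 0.468 = 5.3269
rnoA/rrsA (4°C) = 0.075 / 0.251 = 0.2988
Fold change = 0.2988 / 5.3269 = 0.0561
log2(0.0561) = -4.1560

-4.156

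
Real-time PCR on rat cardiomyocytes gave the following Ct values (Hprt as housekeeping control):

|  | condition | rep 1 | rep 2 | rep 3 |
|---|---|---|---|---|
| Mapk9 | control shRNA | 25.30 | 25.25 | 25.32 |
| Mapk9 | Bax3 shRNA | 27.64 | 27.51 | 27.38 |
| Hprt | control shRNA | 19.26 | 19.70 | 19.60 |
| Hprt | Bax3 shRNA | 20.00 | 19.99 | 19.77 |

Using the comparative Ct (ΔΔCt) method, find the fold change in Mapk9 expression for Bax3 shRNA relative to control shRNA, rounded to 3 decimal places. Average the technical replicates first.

Mean Ct: Mapk9 control shRNA 25.290; Mapk9 Bax3 shRNA 27.510; Hprt control shRNA 19.520; Hprt Bax3 shRNA 19.920
ΔCt(control shRNA) = 25.290 − 19.520 = 5.770
ΔCt(Bax3 shRNA) = 27.510 − 19.920 = 7.590
ΔΔCt = 7.590 − 5.770 = 1.820
Fold change = 2^(−1.820) = 0.2832

0.283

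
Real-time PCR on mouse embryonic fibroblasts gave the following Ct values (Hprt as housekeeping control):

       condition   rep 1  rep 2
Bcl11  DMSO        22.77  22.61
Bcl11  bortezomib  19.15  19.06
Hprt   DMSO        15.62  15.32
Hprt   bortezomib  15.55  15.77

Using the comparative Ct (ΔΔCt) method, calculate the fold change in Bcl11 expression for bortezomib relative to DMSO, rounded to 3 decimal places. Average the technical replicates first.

Mean Ct: Bcl11 DMSO 22.690; Bcl11 bortezomib 19.105; Hprt DMSO 15.470; Hprt bortezomib 15.660
ΔCt(DMSO) = 22.690 − 15.470 = 7.220
ΔCt(bortezomib) = 19.105 − 15.660 = 3.445
ΔΔCt = 3.445 − 7.220 = -3.775
Fold change = 2^(−(-3.775)) = 2^3.775 = 13.6895

13.690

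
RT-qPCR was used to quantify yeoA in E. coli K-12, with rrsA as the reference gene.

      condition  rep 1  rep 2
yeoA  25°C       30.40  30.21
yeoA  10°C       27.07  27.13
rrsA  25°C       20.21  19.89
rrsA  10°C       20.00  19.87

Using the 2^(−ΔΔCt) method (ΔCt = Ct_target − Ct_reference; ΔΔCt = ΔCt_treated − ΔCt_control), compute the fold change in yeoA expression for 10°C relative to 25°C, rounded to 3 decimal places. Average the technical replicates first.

8.515

Mean Ct: yeoA 25°C 30.305; yeoA 10°C 27.100; rrsA 25°C 20.050; rrsA 10°C 19.935
ΔCt(25°C) = 30.305 − 20.050 = 10.255
ΔCt(10°C) = 27.100 − 19.935 = 7.165
ΔΔCt = 7.165 − 10.255 = -3.090
Fold change = 2^(−(-3.090)) = 2^3.090 = 8.5150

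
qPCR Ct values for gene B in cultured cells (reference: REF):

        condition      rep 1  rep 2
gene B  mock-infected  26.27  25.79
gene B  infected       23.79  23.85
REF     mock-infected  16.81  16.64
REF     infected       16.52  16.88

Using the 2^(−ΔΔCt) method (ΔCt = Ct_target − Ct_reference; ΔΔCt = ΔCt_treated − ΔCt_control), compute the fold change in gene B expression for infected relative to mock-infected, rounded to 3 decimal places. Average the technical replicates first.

Mean Ct: gene B mock-infected 26.030; gene B infected 23.820; REF mock-infected 16.725; REF infected 16.700
ΔCt(mock-infected) = 26.030 − 16.725 = 9.305
ΔCt(infected) = 23.820 − 16.700 = 7.120
ΔΔCt = 7.120 − 9.305 = -2.185
Fold change = 2^(−(-2.185)) = 2^2.185 = 4.5473

4.547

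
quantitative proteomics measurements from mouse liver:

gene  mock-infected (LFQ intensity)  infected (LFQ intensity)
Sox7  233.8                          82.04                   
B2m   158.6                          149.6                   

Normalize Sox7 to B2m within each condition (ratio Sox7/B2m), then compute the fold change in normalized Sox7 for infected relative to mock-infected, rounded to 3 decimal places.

Sox7/B2m (mock-infected) = 233.8 / 158.6 = 1.4741
Sox7/B2m (infected) = 82.04 / 149.6 = 0.5484
Fold change = 0.5484 / 1.4741 = 0.3720

0.372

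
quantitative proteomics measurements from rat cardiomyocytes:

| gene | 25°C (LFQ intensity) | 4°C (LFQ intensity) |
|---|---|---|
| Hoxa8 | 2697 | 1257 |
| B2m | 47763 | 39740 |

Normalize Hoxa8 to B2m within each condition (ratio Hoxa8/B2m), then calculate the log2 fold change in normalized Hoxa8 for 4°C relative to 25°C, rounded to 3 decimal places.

Hoxa8/B2m (25°C) = 2697 / 47763 = 0.056466
Hoxa8/B2m (4°C) = 1257 / 39740 = 0.031631
Fold change = 0.031631 / 0.056466 = 0.5602
log2(0.5602) = -0.8361

-0.836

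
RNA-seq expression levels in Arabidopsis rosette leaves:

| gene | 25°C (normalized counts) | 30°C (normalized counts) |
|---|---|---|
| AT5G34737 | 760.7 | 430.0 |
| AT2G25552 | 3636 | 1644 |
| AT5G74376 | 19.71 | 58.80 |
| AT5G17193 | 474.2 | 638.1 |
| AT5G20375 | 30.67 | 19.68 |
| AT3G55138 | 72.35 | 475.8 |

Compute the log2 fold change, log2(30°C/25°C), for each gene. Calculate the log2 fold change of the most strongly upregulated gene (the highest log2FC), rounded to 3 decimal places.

log2(430.0/760.7) = -0.823  (AT5G34737)
log2(1644/3636) = -1.145  (AT2G25552)
log2(58.80/19.71) = 1.577  (AT5G74376)
log2(638.1/474.2) = 0.428  (AT5G17193)
log2(19.68/30.67) = -0.640  (AT5G20375)
log2(475.8/72.35) = 2.717  (AT3G55138)
AT3G55138 is most strongly upregulated.

2.717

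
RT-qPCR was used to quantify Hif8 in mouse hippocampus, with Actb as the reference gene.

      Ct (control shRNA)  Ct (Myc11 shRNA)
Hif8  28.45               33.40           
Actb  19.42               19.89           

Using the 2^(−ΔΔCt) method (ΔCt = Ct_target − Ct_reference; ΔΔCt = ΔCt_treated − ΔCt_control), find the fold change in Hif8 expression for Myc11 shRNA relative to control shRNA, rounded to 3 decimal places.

ΔCt(control shRNA) = 28.450 − 19.420 = 9.030
ΔCt(Myc11 shRNA) = 33.400 − 19.890 = 13.510
ΔΔCt = 13.510 − 9.030 = 4.480
Fold change = 2^(−4.480) = 0.0448

0.045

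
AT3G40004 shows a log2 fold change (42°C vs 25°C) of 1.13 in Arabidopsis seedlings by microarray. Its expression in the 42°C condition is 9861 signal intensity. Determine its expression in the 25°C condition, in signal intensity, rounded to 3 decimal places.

4505.646

Fold change = 2^(1.13) = 2.1886
25°C expression = 9861 / 2.1886 = 4505.646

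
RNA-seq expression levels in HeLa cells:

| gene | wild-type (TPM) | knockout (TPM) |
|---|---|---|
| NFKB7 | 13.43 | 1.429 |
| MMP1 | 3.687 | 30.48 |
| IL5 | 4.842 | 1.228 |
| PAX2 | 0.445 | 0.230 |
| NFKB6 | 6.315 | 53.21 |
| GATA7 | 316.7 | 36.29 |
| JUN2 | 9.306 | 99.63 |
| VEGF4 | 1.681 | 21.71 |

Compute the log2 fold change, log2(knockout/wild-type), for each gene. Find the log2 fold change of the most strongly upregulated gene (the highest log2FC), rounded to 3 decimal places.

log2(1.429/13.43) = -3.232  (NFKB7)
log2(30.48/3.687) = 3.047  (MMP1)
log2(1.228/4.842) = -1.979  (IL5)
log2(0.230/0.445) = -0.952  (PAX2)
log2(53.21/6.315) = 3.075  (NFKB6)
log2(36.29/316.7) = -3.125  (GATA7)
log2(99.63/9.306) = 3.420  (JUN2)
log2(21.71/1.681) = 3.691  (VEGF4)
VEGF4 is most strongly upregulated.

3.691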